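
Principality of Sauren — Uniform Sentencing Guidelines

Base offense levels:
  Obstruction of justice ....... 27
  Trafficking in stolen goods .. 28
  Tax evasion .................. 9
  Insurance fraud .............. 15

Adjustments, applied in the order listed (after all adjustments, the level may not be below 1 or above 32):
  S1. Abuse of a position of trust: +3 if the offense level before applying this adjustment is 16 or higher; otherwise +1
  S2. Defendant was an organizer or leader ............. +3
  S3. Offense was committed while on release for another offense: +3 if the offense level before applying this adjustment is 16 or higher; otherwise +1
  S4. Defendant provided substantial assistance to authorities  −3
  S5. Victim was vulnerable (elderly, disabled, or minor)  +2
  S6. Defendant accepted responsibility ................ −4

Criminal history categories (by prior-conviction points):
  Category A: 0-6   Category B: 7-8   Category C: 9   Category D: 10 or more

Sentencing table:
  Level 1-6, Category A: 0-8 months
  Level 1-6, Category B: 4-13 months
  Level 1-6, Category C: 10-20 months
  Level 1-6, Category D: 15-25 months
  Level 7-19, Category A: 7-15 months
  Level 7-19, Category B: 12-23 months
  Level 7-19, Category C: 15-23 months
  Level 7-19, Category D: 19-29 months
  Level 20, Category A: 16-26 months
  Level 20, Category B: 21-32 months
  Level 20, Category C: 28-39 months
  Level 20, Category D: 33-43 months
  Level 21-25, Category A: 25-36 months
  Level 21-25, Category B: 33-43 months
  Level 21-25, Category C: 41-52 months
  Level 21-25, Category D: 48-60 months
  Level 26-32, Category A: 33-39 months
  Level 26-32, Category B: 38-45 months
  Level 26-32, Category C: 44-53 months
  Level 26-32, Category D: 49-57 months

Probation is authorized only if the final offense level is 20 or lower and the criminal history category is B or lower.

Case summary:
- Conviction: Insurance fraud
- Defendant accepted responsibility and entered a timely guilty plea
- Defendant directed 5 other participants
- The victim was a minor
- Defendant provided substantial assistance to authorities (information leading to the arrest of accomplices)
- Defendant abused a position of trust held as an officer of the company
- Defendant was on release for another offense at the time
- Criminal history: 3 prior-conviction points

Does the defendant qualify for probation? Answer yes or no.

Yes

Base offense level for insurance fraud: 15.
S1 applies (level before this adjustment is 15 < 16, so +1): 15 + 1 = 16.
S2 applies: 16 + 3 = 19.
S3 applies (level before this adjustment is 19 ≥ 16, so +3): 19 + 3 = 22.
S4 applies: 22 − 3 = 19.
S5 applies: 19 + 2 = 21.
S6 applies: 21 − 4 = 17.
Final offense level: 17.
Criminal history: 3 prior points → Category A (0-6).
Level 17 falls in the 7-19 band.
Grid: Level 7-19 × Category A = 7-15 months.
Probation check: level 17 ≤ 20 and category A ≤ B → eligible.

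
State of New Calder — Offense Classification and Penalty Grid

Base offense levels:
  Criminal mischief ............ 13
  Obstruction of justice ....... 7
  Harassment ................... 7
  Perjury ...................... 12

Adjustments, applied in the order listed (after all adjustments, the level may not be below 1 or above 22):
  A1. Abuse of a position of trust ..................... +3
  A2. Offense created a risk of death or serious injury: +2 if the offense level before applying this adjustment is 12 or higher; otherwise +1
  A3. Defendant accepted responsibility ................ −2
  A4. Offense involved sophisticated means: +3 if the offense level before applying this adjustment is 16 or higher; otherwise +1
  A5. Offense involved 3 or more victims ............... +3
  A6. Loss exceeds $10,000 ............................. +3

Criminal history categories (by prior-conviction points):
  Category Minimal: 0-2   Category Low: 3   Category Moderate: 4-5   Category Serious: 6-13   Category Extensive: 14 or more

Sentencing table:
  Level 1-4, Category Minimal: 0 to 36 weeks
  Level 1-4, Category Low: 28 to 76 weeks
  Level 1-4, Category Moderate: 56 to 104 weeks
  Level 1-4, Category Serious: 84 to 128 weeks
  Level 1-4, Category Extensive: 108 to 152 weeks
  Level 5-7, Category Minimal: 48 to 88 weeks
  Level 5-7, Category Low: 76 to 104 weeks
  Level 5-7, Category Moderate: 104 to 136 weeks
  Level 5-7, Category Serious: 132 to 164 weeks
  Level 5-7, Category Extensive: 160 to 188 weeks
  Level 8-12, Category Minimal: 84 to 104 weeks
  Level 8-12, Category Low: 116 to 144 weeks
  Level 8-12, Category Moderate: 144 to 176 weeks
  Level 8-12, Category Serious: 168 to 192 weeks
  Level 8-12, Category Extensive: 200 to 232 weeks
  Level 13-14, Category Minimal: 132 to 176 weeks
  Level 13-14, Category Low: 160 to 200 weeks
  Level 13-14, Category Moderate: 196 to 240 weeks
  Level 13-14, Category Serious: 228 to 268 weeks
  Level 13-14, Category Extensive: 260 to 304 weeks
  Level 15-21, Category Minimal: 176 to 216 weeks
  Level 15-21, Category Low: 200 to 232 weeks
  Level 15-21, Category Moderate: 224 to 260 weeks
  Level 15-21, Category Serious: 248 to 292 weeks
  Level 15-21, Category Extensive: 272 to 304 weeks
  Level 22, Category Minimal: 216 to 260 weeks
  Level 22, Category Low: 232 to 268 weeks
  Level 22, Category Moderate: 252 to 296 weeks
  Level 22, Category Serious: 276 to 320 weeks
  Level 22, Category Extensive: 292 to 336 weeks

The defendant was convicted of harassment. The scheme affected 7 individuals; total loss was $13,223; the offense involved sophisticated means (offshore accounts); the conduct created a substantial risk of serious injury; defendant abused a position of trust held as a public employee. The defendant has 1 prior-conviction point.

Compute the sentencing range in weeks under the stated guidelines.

Base offense level for harassment: 7.
A1 applies: 7 + 3 = 10.
A2 applies (level before this adjustment is 10 < 12, so +1): 10 + 1 = 11.
A4 applies (level before this adjustment is 11 < 16, so +1): 11 + 1 = 12.
A5 applies: 12 + 3 = 15.
A6 applies: 15 + 3 = 18.
Final offense level: 18.
Criminal history: 1 prior point → Category Minimal (0-2).
Level 18 falls in the 15-21 band.
Grid: Level 15-21 × Category Minimal = 176-216 weeks.

176-216 weeks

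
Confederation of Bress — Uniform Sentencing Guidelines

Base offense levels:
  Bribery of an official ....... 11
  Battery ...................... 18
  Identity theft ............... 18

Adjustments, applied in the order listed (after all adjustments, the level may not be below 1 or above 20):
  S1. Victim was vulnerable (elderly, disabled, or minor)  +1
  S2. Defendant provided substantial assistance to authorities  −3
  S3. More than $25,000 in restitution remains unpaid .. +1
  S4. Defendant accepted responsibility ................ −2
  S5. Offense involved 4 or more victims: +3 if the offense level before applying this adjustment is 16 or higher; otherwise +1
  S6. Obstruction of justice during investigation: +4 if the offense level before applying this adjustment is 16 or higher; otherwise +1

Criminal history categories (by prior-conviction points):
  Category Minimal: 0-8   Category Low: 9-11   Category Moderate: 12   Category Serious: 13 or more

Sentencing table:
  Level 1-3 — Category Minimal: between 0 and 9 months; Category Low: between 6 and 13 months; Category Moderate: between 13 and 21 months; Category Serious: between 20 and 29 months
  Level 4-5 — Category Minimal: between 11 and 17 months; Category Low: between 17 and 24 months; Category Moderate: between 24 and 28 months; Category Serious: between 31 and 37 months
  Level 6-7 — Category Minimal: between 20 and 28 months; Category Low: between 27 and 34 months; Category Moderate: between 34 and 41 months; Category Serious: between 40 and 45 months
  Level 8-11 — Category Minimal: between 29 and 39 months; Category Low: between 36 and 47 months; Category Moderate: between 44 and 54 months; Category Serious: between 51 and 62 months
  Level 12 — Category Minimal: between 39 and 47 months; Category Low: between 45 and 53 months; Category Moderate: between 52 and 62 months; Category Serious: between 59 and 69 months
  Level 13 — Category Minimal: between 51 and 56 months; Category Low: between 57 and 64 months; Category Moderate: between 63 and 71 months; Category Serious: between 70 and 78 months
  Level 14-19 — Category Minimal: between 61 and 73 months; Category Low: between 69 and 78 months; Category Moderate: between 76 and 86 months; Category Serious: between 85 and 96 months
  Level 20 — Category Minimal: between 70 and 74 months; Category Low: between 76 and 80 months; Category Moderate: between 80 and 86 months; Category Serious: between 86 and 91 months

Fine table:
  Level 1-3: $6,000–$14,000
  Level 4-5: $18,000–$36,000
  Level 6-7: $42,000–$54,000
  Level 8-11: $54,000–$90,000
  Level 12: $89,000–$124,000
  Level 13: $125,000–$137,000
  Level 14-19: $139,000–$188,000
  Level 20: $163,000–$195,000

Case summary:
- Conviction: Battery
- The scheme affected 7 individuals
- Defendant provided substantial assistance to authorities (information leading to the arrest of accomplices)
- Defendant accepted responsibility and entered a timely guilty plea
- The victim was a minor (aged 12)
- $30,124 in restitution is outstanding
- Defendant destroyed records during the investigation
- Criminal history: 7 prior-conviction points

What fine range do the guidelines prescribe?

$163,000–$195,000

Base offense level for battery: 18.
S1 applies: 18 + 1 = 19.
S2 applies: 19 − 3 = 16.
S3 applies: 16 + 1 = 17.
S4 applies: 17 − 2 = 15.
S5 applies (level before this adjustment is 15 < 16, so +1): 15 + 1 = 16.
S6 applies (level before this adjustment is 16 ≥ 16, so +4): 16 + 4 = 20.
Final offense level: 20.
Level 20 falls in the 20 band.
Fine table: Level 20 → $163,000–$195,000.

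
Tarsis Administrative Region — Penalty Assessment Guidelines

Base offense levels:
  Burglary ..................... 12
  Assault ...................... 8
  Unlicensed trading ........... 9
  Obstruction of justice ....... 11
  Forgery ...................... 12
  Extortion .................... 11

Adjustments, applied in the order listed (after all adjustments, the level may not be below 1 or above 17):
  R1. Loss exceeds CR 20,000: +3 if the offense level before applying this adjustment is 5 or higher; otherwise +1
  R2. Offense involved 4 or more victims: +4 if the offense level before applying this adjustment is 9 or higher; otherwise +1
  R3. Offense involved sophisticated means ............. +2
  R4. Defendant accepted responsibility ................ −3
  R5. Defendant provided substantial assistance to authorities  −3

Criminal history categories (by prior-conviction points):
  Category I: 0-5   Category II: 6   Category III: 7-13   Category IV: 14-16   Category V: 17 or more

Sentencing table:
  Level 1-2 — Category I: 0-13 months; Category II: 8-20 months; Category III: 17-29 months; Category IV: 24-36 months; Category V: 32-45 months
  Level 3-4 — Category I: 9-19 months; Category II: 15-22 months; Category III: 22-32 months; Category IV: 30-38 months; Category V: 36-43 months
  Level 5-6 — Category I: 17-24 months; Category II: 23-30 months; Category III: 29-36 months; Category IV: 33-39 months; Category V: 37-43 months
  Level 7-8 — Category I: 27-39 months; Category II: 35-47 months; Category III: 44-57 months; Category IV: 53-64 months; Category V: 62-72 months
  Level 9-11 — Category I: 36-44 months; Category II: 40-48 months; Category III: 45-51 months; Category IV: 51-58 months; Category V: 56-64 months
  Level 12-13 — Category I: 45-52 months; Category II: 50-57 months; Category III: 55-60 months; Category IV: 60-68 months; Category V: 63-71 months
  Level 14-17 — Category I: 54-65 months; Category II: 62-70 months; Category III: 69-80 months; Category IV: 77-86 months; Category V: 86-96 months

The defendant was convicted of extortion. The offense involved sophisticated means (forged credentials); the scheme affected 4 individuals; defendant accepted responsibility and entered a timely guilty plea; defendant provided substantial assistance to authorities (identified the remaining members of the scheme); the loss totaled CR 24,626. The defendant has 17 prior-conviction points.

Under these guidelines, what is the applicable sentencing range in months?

Base offense level for extortion: 11.
R1 applies (level before this adjustment is 11 ≥ 5, so +3): 11 + 3 = 14.
R2 applies (level before this adjustment is 14 ≥ 9, so +4): 14 + 4 = 18.
R3 applies: 18 + 2 = 20.
R4 applies: 20 − 3 = 17.
R5 applies: 17 − 3 = 14.
Final offense level: 14.
Criminal history: 17 prior points → Category V (17+).
Level 14 falls in the 14-17 band.
Grid: Level 14-17 × Category V = 86-96 months.

86-96 months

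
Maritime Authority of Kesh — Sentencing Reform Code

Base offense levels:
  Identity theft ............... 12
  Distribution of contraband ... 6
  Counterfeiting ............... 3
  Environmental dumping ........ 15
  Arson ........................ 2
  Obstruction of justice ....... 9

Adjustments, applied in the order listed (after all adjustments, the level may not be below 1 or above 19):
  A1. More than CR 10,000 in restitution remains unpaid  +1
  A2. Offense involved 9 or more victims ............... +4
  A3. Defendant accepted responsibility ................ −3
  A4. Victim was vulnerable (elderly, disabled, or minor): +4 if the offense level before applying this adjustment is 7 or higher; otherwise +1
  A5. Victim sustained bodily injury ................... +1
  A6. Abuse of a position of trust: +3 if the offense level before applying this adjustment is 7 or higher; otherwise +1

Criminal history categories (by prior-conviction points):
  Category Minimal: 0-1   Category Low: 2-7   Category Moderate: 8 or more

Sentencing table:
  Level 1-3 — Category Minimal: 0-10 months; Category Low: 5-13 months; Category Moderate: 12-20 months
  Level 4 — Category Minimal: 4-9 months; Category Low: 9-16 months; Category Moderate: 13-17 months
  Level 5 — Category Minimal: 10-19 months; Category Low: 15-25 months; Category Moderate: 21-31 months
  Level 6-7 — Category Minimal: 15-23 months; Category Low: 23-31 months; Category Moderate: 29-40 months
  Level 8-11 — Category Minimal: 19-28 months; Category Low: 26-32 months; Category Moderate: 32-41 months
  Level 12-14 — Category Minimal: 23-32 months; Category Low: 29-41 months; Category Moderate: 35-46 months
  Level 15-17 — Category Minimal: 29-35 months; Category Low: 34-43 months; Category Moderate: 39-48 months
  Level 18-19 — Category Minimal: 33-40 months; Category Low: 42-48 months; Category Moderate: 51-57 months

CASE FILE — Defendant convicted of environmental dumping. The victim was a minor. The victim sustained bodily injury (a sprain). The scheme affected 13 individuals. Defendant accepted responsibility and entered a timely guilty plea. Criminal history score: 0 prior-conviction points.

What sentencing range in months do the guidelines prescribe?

Base offense level for environmental dumping: 15.
A1 does not apply.
A2 applies: 15 + 4 = 19.
A3 applies: 19 − 3 = 16.
A4 applies (level before this adjustment is 16 ≥ 7, so +4): 16 + 4 = 20.
A5 applies: 20 + 1 = 21.
A6 does not apply.
Level 21 exceeds the maximum of 19; capped at 19.
Final offense level: 19.
Criminal history: 0 prior points → Category Minimal (0-1).
Level 19 falls in the 18-19 band.
Grid: Level 18-19 × Category Minimal = 33-40 months.

33-40 months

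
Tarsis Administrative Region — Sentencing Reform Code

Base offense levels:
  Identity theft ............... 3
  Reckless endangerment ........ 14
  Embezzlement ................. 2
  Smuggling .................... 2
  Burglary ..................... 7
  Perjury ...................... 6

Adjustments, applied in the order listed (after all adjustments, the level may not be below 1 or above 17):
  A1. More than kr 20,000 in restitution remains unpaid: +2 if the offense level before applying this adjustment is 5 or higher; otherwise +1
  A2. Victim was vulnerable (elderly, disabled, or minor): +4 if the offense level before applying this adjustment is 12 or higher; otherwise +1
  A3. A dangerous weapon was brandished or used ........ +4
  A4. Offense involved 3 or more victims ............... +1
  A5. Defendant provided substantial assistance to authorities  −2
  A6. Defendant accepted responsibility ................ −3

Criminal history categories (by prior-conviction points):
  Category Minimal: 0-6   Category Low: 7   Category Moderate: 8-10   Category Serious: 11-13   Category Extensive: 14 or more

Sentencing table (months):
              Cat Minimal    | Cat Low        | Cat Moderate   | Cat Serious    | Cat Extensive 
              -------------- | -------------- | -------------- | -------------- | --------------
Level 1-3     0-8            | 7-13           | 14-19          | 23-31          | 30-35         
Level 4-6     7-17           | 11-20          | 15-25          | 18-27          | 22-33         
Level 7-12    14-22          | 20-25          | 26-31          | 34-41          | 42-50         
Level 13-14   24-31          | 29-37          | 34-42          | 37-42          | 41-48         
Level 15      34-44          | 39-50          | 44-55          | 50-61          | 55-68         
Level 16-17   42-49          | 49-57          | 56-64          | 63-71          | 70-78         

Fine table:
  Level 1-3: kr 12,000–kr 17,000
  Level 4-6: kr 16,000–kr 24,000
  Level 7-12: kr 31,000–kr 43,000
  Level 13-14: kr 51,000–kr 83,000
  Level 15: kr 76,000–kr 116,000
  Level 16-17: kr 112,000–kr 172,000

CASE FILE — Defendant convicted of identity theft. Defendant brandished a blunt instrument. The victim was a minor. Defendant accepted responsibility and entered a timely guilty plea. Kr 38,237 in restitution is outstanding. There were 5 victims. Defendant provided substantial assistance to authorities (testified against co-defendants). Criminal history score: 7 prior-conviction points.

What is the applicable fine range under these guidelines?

kr 16,000–kr 24,000

Base offense level for identity theft: 3.
A1 applies (level before this adjustment is 3 < 5, so +1): 3 + 1 = 4.
A2 applies (level before this adjustment is 4 < 12, so +1): 4 + 1 = 5.
A3 applies: 5 + 4 = 9.
A4 applies: 9 + 1 = 10.
A5 applies: 10 − 2 = 8.
A6 applies: 8 − 3 = 5.
Final offense level: 5.
Level 5 falls in the 4-6 band.
Fine table: Level 4-6 → kr 16,000–kr 24,000.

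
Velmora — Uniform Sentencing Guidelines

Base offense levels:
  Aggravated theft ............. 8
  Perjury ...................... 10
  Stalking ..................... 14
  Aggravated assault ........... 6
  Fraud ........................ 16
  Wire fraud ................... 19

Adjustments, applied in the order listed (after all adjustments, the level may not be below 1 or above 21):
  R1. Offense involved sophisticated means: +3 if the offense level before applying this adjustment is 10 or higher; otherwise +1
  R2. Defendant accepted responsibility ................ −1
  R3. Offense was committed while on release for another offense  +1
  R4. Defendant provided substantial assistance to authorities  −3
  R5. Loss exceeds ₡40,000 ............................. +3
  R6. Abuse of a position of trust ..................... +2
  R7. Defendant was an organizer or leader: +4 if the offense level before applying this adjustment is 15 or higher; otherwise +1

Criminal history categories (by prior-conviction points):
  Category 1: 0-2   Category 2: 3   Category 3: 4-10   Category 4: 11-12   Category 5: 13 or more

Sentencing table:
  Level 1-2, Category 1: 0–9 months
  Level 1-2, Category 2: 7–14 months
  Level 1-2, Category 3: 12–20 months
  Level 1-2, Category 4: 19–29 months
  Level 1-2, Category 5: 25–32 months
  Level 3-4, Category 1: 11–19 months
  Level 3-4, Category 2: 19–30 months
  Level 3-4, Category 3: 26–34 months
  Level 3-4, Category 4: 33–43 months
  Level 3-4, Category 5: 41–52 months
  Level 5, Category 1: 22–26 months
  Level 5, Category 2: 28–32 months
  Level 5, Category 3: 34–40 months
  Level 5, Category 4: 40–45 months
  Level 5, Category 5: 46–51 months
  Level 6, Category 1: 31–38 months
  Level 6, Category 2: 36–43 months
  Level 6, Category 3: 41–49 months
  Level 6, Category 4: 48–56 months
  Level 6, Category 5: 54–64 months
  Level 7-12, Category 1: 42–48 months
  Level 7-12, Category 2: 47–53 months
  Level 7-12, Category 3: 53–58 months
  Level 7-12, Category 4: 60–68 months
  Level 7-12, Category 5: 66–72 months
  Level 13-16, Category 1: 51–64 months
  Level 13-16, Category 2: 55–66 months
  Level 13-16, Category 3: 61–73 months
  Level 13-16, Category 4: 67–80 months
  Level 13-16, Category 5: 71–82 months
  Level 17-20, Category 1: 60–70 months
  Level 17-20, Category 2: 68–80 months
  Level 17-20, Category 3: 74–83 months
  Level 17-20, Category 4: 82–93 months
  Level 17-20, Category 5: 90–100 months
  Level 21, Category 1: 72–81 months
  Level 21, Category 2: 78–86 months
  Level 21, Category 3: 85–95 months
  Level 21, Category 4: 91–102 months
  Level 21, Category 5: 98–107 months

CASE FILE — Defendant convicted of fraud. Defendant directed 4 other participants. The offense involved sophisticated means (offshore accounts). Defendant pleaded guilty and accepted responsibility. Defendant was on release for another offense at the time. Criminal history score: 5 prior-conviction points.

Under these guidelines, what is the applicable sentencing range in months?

85-95 months

Base offense level for fraud: 16.
R1 applies (level before this adjustment is 16 ≥ 10, so +3): 16 + 3 = 19.
R2 applies: 19 − 1 = 18.
R3 applies: 18 + 1 = 19.
R6 does not apply.
R7 applies (level before this adjustment is 19 ≥ 15, so +4): 19 + 4 = 23.
Level 23 exceeds the maximum of 21; capped at 21.
Final offense level: 21.
Criminal history: 5 prior points → Category 3 (4-10).
Level 21 falls in the 21 band.
Grid: Level 21 × Category 3 = 85-95 months.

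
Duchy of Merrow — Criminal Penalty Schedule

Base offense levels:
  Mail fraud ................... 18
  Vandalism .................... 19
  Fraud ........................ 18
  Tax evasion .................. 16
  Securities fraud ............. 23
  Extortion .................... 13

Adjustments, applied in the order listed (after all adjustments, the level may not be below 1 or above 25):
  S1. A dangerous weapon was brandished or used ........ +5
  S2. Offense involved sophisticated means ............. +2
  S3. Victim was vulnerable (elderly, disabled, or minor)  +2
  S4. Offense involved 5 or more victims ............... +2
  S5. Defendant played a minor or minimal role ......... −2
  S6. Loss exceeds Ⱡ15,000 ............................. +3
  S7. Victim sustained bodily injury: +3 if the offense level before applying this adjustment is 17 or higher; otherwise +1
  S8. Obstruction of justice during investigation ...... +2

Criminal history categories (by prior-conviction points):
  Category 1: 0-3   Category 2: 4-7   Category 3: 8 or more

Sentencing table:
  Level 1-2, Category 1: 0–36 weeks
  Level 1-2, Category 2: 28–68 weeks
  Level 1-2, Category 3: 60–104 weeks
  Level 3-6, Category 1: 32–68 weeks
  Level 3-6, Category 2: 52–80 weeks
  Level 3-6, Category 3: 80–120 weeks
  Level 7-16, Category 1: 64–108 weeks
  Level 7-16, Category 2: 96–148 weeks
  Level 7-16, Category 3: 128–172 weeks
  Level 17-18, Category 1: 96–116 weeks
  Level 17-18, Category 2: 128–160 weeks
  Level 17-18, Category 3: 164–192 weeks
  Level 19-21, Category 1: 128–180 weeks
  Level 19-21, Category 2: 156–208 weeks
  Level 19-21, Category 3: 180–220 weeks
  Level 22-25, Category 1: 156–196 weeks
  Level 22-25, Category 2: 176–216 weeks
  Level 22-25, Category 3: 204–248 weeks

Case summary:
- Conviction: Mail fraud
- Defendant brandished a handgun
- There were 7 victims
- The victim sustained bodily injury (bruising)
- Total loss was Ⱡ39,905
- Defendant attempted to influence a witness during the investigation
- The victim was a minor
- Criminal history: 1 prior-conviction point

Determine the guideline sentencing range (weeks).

Base offense level for mail fraud: 18.
S1 applies: 18 + 5 = 23.
S2 does not apply.
S3 applies: 23 + 2 = 25.
S4 applies: 25 + 2 = 27.
S5 does not apply.
S6 applies: 27 + 3 = 30.
S7 applies (level before this adjustment is 30 ≥ 17, so +3): 30 + 3 = 33.
S8 applies: 33 + 2 = 35.
Level 35 exceeds the maximum of 25; capped at 25.
Final offense level: 25.
Criminal history: 1 prior point → Category 1 (0-3).
Level 25 falls in the 22-25 band.
Grid: Level 22-25 × Category 1 = 156-196 weeks.

156-196 weeks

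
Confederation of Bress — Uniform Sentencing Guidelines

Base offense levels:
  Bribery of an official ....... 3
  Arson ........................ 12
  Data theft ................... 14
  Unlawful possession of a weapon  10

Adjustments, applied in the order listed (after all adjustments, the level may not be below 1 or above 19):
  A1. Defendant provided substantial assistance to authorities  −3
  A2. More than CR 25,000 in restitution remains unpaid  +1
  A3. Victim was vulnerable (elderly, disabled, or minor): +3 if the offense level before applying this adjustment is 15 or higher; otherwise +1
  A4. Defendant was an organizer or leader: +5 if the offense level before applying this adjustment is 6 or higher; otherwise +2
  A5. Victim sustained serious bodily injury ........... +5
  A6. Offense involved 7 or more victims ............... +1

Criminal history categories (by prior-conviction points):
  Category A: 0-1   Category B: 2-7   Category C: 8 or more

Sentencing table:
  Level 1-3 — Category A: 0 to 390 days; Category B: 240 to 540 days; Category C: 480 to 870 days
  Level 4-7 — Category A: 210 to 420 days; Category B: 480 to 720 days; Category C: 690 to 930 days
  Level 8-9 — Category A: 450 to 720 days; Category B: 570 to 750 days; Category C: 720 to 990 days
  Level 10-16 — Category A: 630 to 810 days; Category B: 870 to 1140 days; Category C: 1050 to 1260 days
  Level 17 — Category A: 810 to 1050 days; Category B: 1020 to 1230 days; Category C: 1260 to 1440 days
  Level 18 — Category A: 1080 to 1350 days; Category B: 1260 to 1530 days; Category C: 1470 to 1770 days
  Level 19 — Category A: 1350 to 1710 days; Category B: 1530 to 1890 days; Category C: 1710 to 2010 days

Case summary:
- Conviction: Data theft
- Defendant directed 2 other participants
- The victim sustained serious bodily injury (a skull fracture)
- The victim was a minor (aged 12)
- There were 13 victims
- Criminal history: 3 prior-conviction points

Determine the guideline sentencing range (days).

1530-1890 days

Base offense level for data theft: 14.
A1 does not apply.
A2 does not apply.
A3 applies (level before this adjustment is 14 < 15, so +1): 14 + 1 = 15.
A4 applies (level before this adjustment is 15 ≥ 6, so +5): 15 + 5 = 20.
A5 applies: 20 + 5 = 25.
A6 applies: 25 + 1 = 26.
Level 26 exceeds the maximum of 19; capped at 19.
Final offense level: 19.
Criminal history: 3 prior points → Category B (2-7).
Level 19 falls in the 19 band.
Grid: Level 19 × Category B = 1530-1890 days.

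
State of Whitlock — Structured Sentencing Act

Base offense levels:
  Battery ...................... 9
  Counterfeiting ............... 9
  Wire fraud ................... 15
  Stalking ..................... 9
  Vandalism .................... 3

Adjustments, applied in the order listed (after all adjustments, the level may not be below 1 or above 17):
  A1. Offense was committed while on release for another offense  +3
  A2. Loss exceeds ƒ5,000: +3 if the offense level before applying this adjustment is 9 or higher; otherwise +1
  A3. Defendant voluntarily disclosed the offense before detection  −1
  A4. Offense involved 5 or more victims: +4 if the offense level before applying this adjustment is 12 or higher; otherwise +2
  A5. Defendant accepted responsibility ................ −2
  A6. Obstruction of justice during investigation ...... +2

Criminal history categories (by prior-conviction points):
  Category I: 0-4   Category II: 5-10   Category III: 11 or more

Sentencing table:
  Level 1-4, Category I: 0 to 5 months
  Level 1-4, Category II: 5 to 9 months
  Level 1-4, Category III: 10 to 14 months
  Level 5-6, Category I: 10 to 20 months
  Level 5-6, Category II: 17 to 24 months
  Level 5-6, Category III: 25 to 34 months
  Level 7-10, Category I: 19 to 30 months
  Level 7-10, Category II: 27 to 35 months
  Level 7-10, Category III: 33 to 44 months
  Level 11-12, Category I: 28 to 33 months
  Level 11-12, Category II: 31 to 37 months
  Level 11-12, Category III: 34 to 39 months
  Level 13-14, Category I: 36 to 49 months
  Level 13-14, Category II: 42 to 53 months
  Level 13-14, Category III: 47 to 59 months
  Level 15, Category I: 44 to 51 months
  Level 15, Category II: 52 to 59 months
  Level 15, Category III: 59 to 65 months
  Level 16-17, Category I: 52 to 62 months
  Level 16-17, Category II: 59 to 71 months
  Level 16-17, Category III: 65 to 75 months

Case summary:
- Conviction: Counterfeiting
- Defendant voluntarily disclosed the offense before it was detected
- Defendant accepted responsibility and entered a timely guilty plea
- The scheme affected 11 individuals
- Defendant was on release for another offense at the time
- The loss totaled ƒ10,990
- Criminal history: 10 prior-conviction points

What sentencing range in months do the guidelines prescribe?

59-71 months

Base offense level for counterfeiting: 9.
A1 applies: 9 + 3 = 12.
A2 applies (level before this adjustment is 12 ≥ 9, so +3): 12 + 3 = 15.
A3 applies: 15 − 1 = 14.
A4 applies (level before this adjustment is 14 ≥ 12, so +4): 14 + 4 = 18.
A5 applies: 18 − 2 = 16.
Final offense level: 16.
Criminal history: 10 prior points → Category II (5-10).
Level 16 falls in the 16-17 band.
Grid: Level 16-17 × Category II = 59-71 months.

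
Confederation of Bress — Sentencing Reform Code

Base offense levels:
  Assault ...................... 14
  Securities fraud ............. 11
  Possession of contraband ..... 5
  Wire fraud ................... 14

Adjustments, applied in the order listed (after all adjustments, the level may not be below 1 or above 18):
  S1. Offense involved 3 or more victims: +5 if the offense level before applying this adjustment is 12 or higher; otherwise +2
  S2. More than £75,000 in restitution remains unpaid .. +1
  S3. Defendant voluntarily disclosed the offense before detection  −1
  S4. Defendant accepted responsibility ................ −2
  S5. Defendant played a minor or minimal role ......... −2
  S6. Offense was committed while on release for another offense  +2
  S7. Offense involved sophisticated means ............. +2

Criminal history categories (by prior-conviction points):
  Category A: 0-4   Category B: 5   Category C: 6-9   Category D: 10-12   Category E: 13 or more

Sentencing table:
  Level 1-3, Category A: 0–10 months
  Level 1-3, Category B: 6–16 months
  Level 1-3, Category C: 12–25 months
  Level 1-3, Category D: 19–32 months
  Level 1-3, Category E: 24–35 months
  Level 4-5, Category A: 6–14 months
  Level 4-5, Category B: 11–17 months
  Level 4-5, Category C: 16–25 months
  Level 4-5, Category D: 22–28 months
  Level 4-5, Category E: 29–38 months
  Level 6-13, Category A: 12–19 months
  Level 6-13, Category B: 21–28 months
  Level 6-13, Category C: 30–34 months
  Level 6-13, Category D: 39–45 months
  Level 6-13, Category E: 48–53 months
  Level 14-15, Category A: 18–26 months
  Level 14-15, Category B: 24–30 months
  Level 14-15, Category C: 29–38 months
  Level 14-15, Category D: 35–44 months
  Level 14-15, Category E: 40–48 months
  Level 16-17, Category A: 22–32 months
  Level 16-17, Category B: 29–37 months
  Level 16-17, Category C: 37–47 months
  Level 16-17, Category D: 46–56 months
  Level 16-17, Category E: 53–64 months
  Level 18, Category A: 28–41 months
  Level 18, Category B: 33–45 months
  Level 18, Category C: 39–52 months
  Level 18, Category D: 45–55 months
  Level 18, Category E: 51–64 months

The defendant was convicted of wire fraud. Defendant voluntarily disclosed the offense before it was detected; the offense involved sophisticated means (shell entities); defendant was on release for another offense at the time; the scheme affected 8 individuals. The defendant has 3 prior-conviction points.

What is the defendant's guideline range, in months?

28-41 months

Base offense level for wire fraud: 14.
S1 applies (level before this adjustment is 14 ≥ 12, so +5): 14 + 5 = 19.
S3 applies: 19 − 1 = 18.
S4 does not apply.
S6 applies: 18 + 2 = 20.
S7 applies: 20 + 2 = 22.
Level 22 exceeds the maximum of 18; capped at 18.
Final offense level: 18.
Criminal history: 3 prior points → Category A (0-4).
Level 18 falls in the 18 band.
Grid: Level 18 × Category A = 28-41 months.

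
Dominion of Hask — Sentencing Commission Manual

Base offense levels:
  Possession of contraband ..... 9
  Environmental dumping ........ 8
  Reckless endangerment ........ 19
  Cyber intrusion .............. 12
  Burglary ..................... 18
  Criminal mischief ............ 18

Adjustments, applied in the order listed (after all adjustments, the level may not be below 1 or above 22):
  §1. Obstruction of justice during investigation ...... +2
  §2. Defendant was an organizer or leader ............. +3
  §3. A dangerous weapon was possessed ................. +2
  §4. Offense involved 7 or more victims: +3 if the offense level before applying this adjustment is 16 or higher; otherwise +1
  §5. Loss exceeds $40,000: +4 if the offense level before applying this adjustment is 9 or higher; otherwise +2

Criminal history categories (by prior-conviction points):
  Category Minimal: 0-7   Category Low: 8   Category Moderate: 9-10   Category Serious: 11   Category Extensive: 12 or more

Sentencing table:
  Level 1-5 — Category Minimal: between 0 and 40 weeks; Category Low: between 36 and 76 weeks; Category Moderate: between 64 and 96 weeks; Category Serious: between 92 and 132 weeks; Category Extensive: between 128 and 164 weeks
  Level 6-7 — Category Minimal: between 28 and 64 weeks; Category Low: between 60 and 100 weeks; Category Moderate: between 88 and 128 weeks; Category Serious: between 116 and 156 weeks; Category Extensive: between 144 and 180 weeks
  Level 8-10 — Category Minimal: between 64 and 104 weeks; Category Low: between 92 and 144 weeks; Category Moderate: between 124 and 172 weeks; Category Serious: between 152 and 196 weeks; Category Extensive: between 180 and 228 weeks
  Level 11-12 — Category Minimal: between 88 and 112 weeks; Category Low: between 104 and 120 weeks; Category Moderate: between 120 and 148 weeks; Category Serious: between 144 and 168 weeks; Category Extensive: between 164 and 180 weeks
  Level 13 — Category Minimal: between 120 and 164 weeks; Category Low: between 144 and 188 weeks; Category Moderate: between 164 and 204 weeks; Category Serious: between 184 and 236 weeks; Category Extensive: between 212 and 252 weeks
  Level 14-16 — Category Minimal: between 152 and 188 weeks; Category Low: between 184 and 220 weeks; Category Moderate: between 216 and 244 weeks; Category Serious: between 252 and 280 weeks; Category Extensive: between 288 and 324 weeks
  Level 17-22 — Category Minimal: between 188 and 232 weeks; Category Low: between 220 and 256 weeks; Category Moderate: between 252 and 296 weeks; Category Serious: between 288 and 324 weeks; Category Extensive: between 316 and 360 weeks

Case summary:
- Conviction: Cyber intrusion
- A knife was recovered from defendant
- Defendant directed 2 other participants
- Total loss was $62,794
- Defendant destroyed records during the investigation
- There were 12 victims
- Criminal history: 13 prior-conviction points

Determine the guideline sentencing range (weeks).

316-360 weeks

Base offense level for cyber intrusion: 12.
§1 applies: 12 + 2 = 14.
§2 applies: 14 + 3 = 17.
§3 applies: 17 + 2 = 19.
§4 applies (level before this adjustment is 19 ≥ 16, so +3): 19 + 3 = 22.
§5 applies (level before this adjustment is 22 ≥ 9, so +4): 22 + 4 = 26.
Level 26 exceeds the maximum of 22; capped at 22.
Final offense level: 22.
Criminal history: 13 prior points → Category Extensive (12+).
Level 22 falls in the 17-22 band.
Grid: Level 17-22 × Category Extensive = 316-360 weeks.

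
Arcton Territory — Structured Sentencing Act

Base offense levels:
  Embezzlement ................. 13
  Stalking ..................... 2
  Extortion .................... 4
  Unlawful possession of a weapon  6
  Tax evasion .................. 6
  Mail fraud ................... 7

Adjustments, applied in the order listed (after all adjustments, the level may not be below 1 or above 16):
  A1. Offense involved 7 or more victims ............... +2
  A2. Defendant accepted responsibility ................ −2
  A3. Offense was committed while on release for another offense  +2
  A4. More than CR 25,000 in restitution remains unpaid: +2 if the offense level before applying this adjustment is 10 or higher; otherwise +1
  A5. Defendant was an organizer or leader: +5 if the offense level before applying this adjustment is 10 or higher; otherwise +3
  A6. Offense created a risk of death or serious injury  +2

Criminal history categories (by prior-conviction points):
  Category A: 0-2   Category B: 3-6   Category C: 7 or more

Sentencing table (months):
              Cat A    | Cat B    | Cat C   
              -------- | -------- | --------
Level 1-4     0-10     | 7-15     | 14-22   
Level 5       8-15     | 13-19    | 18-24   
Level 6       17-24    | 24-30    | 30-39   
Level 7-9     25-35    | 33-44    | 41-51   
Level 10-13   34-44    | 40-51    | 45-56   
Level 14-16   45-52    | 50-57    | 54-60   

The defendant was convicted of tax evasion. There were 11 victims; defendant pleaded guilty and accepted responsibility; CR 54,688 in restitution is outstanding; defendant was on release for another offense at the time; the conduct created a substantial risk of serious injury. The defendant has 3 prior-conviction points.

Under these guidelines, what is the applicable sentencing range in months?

Base offense level for tax evasion: 6.
A1 applies: 6 + 2 = 8.
A2 applies: 8 − 2 = 6.
A3 applies: 6 + 2 = 8.
A4 applies (level before this adjustment is 8 < 10, so +1): 8 + 1 = 9.
A5 does not apply.
A6 applies: 9 + 2 = 11.
Final offense level: 11.
Criminal history: 3 prior points → Category B (3-6).
Level 11 falls in the 10-13 band.
Grid: Level 10-13 × Category B = 40-51 months.

40-51 months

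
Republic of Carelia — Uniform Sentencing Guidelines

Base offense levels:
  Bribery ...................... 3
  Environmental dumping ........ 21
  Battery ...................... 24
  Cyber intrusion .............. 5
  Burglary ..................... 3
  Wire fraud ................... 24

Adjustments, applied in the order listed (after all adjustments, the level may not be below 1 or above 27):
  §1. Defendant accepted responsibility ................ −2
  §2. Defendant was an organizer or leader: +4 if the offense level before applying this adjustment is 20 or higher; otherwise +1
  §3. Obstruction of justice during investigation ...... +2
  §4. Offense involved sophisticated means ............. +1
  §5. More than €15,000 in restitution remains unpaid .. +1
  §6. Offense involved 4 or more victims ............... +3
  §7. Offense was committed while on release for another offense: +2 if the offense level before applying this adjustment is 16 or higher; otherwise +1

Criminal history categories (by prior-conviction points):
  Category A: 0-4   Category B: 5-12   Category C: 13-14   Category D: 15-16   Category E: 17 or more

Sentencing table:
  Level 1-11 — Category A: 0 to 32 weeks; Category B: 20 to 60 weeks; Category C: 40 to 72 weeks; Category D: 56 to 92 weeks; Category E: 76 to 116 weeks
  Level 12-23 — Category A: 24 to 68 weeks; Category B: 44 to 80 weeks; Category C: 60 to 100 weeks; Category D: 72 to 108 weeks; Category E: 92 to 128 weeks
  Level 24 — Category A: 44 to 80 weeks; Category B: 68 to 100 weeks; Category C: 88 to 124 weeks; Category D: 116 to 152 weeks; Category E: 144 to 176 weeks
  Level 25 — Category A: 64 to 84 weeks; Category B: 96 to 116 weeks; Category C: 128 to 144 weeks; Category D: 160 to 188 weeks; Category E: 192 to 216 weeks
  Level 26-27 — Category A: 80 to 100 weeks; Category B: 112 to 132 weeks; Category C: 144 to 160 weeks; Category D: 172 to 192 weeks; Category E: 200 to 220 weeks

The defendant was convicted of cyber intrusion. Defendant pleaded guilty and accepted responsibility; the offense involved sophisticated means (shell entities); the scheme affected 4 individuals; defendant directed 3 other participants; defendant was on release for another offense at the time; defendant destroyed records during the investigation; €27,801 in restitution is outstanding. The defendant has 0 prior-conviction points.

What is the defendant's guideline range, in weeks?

24-68 weeks

Base offense level for cyber intrusion: 5.
§1 applies: 5 − 2 = 3.
§2 applies (level before this adjustment is 3 < 20, so +1): 3 + 1 = 4.
§3 applies: 4 + 2 = 6.
§4 applies: 6 + 1 = 7.
§5 applies: 7 + 1 = 8.
§6 applies: 8 + 3 = 11.
§7 applies (level before this adjustment is 11 < 16, so +1): 11 + 1 = 12.
Final offense level: 12.
Criminal history: 0 prior points → Category A (0-4).
Level 12 falls in the 12-23 band.
Grid: Level 12-23 × Category A = 24-68 weeks.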